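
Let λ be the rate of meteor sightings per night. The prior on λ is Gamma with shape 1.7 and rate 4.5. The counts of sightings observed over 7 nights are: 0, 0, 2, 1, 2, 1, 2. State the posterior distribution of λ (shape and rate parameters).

Total count ∑xᵢ = 8 over n = 7 nights.
Gamma is conjugate to the Poisson likelihood: posterior is Gamma(shape = 1.7+8 = 9.7, rate = 4.5+7 = 11.5).

Posterior: Gamma(shape=9.7, rate=11.5)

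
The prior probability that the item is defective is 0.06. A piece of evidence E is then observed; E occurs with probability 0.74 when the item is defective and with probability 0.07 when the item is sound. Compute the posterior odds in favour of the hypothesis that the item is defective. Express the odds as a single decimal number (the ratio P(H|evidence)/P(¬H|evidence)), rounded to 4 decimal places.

Prior odds = 0.06/(1−0.06) = 0.063830. In log-odds, ln(0.063830) = -2.7515.
Add log likelihood ratio: ln(10.571) = 2.3582.
Posterior log-odds = -0.39338, so posterior odds = exp(-0.39338) = 0.67477.

Posterior odds ≈ 0.6748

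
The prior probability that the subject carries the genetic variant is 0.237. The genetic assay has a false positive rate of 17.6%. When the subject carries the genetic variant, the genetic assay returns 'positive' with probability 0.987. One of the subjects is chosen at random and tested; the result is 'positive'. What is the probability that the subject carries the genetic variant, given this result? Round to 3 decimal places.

P(H | E) ≈ 0.635

Write H for 'the subject carries the genetic variant'. Prior odds H:¬H = 0.237/0.763 = 0.31062. For the 'positive' outcome, the likelihood ratio is 0.987/0.176 = 5.6080.
Posterior odds = 0.31062 × 5.6080 = 1.7419, so P(H|E) = 1.7419/(1+1.7419) = 0.635.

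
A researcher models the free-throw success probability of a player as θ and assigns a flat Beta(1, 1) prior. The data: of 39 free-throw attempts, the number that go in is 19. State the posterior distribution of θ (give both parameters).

Posterior: Beta(20, 21)

The binomial likelihood is conjugate to the Beta prior: with 19 successes and 20 failures, the posterior is Beta(1+19, 1+20) = Beta(20, 21).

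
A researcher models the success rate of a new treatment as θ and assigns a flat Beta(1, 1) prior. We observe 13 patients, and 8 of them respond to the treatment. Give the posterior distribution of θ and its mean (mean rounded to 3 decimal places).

The binomial likelihood is conjugate to the Beta prior: with 8 successes and 5 failures, the posterior is Beta(1+8, 1+5) = Beta(9, 6).
Posterior mean = α/(α+β) = 9/15 = 0.600.

Posterior: Beta(9, 6); mean ≈ 0.600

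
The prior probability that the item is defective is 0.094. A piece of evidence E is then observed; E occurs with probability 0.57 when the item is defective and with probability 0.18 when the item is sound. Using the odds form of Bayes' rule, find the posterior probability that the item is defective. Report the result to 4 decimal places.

Prior odds = 0.094/(1−0.094) = 0.10375. In log-odds, ln(0.10375) = -2.2657.
Add log likelihood ratio: ln(3.1667) = 1.1527.
Posterior log-odds = -1.1131, so posterior odds = exp(-1.1131) = 0.32855. Converting, P(H|E) = 0.32855/1.3286 = 0.2473.

Posterior probability ≈ 0.2473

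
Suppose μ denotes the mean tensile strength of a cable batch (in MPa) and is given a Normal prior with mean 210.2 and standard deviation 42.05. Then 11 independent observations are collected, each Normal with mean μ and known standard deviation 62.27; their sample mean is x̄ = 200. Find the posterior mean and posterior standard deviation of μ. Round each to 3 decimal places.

Posterior mean ≈ 201.695; posterior SD ≈ 17.144

With known σ, the Normal prior is conjugate. Weight on the data is w = (n/σ²)/(n/σ² + 1/τ₀²) = 0.00283684/(0.00283684+0.00056555) = 0.83378.
Posterior mean = w·x̄ + (1−w)·μ₀ = 0.83378·200 + 0.16622·210.2 = 201.695. Posterior variance = 1/(0.00283684+0.00056555) = 293.911, so SD = 17.144.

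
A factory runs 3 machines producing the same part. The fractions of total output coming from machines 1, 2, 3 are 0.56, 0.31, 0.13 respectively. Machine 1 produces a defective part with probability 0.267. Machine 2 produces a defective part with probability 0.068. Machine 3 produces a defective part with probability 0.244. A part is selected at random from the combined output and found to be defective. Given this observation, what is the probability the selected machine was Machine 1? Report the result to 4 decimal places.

Posterior probability ≈ 0.7390

Tabulate prior·likelihood by source: [1] prior 0.56, lik 0.267, product 0.1495; [2] prior 0.31, lik 0.068, product 0.02108; [3] prior 0.13, lik 0.244, product 0.03172.
Normalizing constant = 0.20232; the posterior for Machine 1 is its product over the sum, 0.1495/0.20232 = 0.7390.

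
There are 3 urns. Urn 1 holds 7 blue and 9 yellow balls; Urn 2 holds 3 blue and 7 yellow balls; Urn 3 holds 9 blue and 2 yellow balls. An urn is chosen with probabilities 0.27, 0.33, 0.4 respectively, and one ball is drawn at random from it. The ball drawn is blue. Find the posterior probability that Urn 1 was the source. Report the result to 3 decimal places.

Posterior probability ≈ 0.217

P(blue|Urn 1) = 0.4375; P(blue|Urn 2) = 0.3; P(blue|Urn 3) = 0.8182.
Prior × likelihood for each source: 0.27·0.4375=0.1181, 0.33·0.3=0.09900, 0.4·0.8182=0.3273. Summing gives P(blue) = 0.54440.
P(Urn 1 | blue) = 0.1181 / 0.54440 = 0.217.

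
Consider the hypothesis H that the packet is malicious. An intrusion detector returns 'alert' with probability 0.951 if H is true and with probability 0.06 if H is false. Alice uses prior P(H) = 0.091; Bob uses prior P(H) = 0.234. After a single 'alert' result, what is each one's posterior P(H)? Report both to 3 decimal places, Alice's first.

Alice: 0.613; Bob: 0.829

P('+'|H) = 0.951, P('+'|¬H) = 0.06.
Alice: numerator 0.951·0.091 = 0.086541; evidence = 0.086541+0.06·0.909 = 0.14108; posterior = 0.613.
Bob: numerator 0.951·0.234 = 0.22253; evidence = 0.22253+0.06·0.766 = 0.26849; posterior = 0.829.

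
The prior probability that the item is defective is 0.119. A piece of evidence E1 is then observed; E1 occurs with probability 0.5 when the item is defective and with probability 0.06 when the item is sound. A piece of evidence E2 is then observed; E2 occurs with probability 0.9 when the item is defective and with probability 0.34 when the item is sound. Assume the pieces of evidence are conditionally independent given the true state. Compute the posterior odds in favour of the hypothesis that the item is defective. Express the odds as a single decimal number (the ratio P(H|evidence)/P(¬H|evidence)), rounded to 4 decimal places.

Prior odds = 0.119/(1−0.119) = 0.13507. In log-odds, ln(0.13507) = -2.0019.
Add log likelihood ratios: ln(8.3333) + ln(2.6471) = 3.0937.
Posterior log-odds = 1.0918, so posterior odds = exp(1.0918) = 2.9796.

Posterior odds ≈ 2.9796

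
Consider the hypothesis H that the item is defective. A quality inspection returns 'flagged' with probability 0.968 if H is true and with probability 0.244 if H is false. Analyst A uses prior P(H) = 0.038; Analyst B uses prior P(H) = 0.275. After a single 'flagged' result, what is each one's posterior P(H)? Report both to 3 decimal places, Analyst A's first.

Analyst A: 0.135; Analyst B: 0.601

The likelihood ratio for a 'flagged' result is 0.968/0.244 = 3.9672.
Analyst A: prior odds 0.038/0.962 = 0.039501; posterior odds 0.15671; posterior probability 0.135.
Analyst B: prior odds 0.275/0.725 = 0.37931; posterior odds 1.5048; posterior probability 0.601.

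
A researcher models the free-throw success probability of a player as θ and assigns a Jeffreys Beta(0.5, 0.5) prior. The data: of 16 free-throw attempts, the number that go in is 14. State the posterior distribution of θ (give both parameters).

Observing 14 successes and 2 failures updates Beta(0.5, 0.5) by adding the success and failure counts to the two shape parameters: α = 0.5+14 = 14.5, β = 0.5+2 = 2.5.

Posterior: Beta(14.5, 2.5)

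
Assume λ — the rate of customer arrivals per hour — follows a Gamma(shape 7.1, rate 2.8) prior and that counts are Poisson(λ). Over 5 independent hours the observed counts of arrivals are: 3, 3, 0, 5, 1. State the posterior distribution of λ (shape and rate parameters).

Total count ∑xᵢ = 12 over n = 5 hours.
Gamma is conjugate to the Poisson likelihood: posterior is Gamma(shape = 7.1+12 = 19.1, rate = 2.8+5 = 7.8).

Posterior: Gamma(shape=19.1, rate=7.8)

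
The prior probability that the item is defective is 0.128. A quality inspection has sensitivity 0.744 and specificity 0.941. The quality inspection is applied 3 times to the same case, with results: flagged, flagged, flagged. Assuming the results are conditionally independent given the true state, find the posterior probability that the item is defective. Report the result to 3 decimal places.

Posterior P(H) ≈ 0.997

Let H be the event that the item is defective; start with P(H) = 0.128. P('flagged'|H) = 0.744, P('flagged'|¬H) = 0.059.
Update on result 1 ('flagged'): P(H) ← 0.744·0.1280 / (0.744·0.1280 + 0.059·0.8720) = 0.095232/0.14668 = 0.6493.
Update on result 2 ('flagged'): P(H) ← 0.744·0.6493 / (0.744·0.6493 + 0.059·0.3507) = 0.48304/0.50374 = 0.9589.
Update on result 3 ('flagged'): P(H) ← 0.744·0.9589 / (0.744·0.9589 + 0.059·0.0411) = 0.71344/0.71586 = 0.9966.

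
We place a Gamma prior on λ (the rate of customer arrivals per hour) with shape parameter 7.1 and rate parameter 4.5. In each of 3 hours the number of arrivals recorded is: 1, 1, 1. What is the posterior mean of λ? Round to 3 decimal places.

Posterior mean ≈ 1.347

Total count ∑xᵢ = 3 over n = 3 hours.
Gamma is conjugate to the Poisson likelihood: posterior is Gamma(shape = 7.1+3 = 10.1, rate = 4.5+3 = 7.5).
Posterior mean = shape/rate = 10.1/7.5 = 1.347.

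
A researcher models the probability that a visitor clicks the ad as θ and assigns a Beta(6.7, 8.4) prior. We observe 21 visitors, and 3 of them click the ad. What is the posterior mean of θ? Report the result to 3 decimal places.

Posterior mean ≈ 0.269

The binomial likelihood is conjugate to the Beta prior: with 3 successes and 18 failures, the posterior is Beta(6.7+3, 8.4+18) = Beta(9.7, 26.4).
E[θ | data] = 9.7/(9.7+26.4) = 0.269.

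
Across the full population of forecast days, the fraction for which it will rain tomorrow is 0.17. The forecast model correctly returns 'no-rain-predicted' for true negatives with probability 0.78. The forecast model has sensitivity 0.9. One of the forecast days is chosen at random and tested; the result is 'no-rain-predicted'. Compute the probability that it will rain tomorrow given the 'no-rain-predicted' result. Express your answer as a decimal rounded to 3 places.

Write H for 'it will rain tomorrow'. Prior odds H:¬H = 0.17/0.83 = 0.20482. For the 'no-rain-predicted' outcome, the likelihood ratio is 0.1/0.78 = 0.12821.
Posterior odds = 0.20482 × 0.12821 = 0.026259, so P(H|E) = 0.026259/(1+0.026259) = 0.026.

P(H | E) ≈ 0.026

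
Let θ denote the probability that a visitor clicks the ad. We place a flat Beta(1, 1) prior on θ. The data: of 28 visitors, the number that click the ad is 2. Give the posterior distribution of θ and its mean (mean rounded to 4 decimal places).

Observing 2 successes and 26 failures updates Beta(1, 1) by adding the success and failure counts to the two shape parameters: α = 1+2 = 3, β = 1+26 = 27.
E[θ | data] = 3/(3+27) = 0.1000.

Posterior: Beta(3, 27); mean ≈ 0.1000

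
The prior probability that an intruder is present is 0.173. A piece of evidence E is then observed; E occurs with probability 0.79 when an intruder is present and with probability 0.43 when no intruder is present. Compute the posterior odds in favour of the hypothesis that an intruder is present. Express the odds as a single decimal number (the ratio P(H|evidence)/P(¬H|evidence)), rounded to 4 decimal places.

Posterior odds ≈ 0.3843

Prior odds = 0.173/(1−0.173) = 0.20919.
Likelihood ratio for E = 0.79/0.43 = 1.8372.
Posterior odds = prior odds × LR = 0.38433.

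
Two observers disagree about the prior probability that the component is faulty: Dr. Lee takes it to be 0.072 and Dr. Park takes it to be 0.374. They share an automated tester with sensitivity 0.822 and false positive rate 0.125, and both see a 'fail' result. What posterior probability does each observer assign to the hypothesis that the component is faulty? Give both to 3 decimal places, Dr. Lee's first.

Dr. Lee: 0.338; Dr. Park: 0.797

The likelihood ratio for a 'fail' result is 0.822/0.125 = 6.5760.
Dr. Lee: prior odds 0.072/0.928 = 0.077586; posterior odds 0.51021; posterior probability 0.338.
Dr. Park: prior odds 0.374/0.626 = 0.59744; posterior odds 3.9288; posterior probability 0.797.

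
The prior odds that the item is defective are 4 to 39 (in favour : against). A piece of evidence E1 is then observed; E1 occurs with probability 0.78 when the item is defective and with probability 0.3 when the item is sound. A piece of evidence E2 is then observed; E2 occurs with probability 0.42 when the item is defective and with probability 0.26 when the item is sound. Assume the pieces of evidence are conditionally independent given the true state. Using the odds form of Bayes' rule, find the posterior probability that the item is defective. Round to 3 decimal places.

Posterior probability ≈ 0.301

Prior odds = 4/39 = 0.10256.
Likelihood ratio for E1 = 0.78/0.3 = 2.6000.
Likelihood ratio for E2 = 0.42/0.26 = 1.6154.
Posterior odds = prior odds × LR₁ × LR₂ = 0.43077.
Posterior probability = odds/(1+odds) = 0.43077/1.4308 = 0.301.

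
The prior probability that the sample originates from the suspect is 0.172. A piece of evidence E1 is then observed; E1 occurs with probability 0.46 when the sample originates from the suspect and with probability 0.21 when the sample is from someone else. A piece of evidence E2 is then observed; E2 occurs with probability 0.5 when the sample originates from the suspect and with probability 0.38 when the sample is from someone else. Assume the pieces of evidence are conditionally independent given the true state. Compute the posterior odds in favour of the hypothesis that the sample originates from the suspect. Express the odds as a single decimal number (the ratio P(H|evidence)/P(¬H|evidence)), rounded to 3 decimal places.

Prior odds = 0.172/(1−0.172) = 0.20773.
Likelihood ratio for E1 = 0.46/0.21 = 2.1905.
Likelihood ratio for E2 = 0.5/0.38 = 1.3158.
Posterior odds = prior odds × LR₁ × LR₂ = 0.59872.

Posterior odds ≈ 0.599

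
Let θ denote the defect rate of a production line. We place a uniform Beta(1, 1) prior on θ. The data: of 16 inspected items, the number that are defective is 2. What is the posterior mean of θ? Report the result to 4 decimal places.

Observing 2 successes and 14 failures updates Beta(1, 1) by adding the success and failure counts to the two shape parameters: α = 1+2 = 3, β = 1+14 = 15.
Posterior mean = α/(α+β) = 3/18 = 0.1667.

Posterior mean ≈ 0.1667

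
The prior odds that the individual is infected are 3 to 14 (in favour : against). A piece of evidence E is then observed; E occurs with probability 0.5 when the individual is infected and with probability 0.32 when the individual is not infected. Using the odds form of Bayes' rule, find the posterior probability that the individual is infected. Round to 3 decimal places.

Posterior probability ≈ 0.251

Prior odds = 3/14 = 0.21429. In log-odds, ln(0.21429) = -1.5404.
Add log likelihood ratio: ln(1.5625) = 0.44629.
Posterior log-odds = -1.0942, so posterior odds = exp(-1.0942) = 0.33482. Converting, P(H|E) = 0.33482/1.3348 = 0.251.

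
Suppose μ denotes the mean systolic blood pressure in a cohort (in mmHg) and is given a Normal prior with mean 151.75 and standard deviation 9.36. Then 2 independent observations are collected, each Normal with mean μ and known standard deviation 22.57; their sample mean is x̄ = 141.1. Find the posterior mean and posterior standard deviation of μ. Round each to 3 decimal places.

Posterior mean ≈ 149.024; posterior SD ≈ 8.074

With known σ, the Normal prior is conjugate. Weight on the data is w = (n/σ²)/(n/σ² + 1/τ₀²) = 0.00392615/(0.00392615+0.0114143) = 0.25593.
Posterior mean = w·x̄ + (1−w)·μ₀ = 0.25593·141.1 + 0.74407·151.75 = 149.024. Posterior variance = 1/(0.00392615+0.0114143) = 65.1872, so SD = 8.074.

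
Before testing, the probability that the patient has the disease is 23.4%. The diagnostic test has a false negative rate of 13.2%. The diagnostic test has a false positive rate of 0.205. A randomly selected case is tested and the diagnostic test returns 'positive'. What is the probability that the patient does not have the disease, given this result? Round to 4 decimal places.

Write H for 'the patient has the disease'. Prior odds H:¬H = 0.234/0.766 = 0.30548. For the 'positive' outcome, the likelihood ratio is 0.868/0.205 = 4.2341.
Posterior odds = 0.30548 × 4.2341 = 1.2935, so P(H|E) = 1.2935/(1+1.2935) = 0.5640. Then P(¬H|E) = 1 − 0.5640 = 0.4360.

P(¬H | E) ≈ 0.4360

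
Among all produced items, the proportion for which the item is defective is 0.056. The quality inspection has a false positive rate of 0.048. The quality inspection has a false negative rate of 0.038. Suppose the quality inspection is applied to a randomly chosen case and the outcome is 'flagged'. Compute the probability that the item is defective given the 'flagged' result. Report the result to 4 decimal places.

P(H | E) ≈ 0.5432

Let H be the event that the item is defective. P(H) = 0.056, so P(¬H) = 0.944. With E the 'flagged' result, P(E|H) = 0.962 and P(E|¬H) = 0.048.
P(E) = 0.962·0.056 + 0.048·0.944 = 0.053872 + 0.045312 = 0.099184.
By Bayes' theorem, P(H|E) = 0.053872 / 0.099184 = 0.5432.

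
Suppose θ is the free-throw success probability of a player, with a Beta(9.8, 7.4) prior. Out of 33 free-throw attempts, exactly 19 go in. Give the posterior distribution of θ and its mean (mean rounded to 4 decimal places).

Posterior: Beta(28.8, 21.4); mean ≈ 0.5737

The binomial likelihood is conjugate to the Beta prior: with 19 successes and 14 failures, the posterior is Beta(9.8+19, 7.4+14) = Beta(28.8, 21.4).
Posterior mean = α/(α+β) = 28.8/50.2 = 0.5737.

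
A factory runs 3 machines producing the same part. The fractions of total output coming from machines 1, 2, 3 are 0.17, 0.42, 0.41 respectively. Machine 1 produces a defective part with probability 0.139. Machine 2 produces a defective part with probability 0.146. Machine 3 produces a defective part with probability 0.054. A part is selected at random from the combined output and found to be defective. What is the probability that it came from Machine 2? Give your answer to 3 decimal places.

P(defective|M1) = 0.139; P(defective|M2) = 0.146; P(defective|M3) = 0.054.
Prior × likelihood for each source: 0.17·0.139=0.02363, 0.42·0.146=0.06132, 0.41·0.054=0.02214. Summing gives P(defective) = 0.10709.
P(Machine 2 | defective) = 0.06132 / 0.10709 = 0.573.

Posterior probability ≈ 0.573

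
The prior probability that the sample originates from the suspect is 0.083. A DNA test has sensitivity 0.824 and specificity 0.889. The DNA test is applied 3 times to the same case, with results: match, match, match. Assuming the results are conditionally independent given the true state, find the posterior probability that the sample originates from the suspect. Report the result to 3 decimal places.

Let H be the event that the sample originates from the suspect; start with P(H) = 0.083. P('match'|H) = 0.824, P('match'|¬H) = 0.111.
Update on result 1 ('match'): P(H) ← 0.824·0.0830 / (0.824·0.0830 + 0.111·0.9170) = 0.068392/0.17018 = 0.4019.
Update on result 2 ('match'): P(H) ← 0.824·0.4019 / (0.824·0.4019 + 0.111·0.5981) = 0.33115/0.39754 = 0.8330.
Update on result 3 ('match'): P(H) ← 0.824·0.8330 / (0.824·0.8330 + 0.111·0.1670) = 0.68639/0.70493 = 0.9737.

Posterior P(H) ≈ 0.974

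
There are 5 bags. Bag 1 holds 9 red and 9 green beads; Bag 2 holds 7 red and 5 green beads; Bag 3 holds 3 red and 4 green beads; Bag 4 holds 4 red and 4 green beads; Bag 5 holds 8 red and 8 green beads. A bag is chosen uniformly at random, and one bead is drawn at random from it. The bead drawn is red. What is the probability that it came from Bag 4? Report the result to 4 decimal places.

Posterior probability ≈ 0.1991

P(red|Bag 1) = 0.5; P(red|Bag 2) = 0.5833; P(red|Bag 3) = 0.4286; P(red|Bag 4) = 0.5; P(red|Bag 5) = 0.5.
Prior × likelihood for each source: 0.2·0.5=0.1000, 0.2·0.5833=0.1167, 0.2·0.4286=0.08571, 0.2·0.5=0.1000, 0.2·0.5=0.1000. Summing gives P(red) = 0.50238.
P(Bag 4 | red) = 0.1000 / 0.50238 = 0.1991.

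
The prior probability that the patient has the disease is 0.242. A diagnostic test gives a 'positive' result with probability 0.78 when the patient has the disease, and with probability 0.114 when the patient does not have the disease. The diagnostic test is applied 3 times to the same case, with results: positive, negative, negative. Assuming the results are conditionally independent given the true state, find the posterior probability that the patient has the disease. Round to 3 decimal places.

With H the event that the patient has the disease, the joint likelihood of the observed sequence is P(data|H) = 0.78·0.22·0.22 = 0.037752 and P(data|¬H) = 0.114·0.886·0.886 = 0.089490.
Bayes: P(H|data) = 0.242·0.037752 / (0.242·0.037752 + 0.758·0.089490) = 0.0091360/0.076969 = 0.1187.

Posterior P(H) ≈ 0.119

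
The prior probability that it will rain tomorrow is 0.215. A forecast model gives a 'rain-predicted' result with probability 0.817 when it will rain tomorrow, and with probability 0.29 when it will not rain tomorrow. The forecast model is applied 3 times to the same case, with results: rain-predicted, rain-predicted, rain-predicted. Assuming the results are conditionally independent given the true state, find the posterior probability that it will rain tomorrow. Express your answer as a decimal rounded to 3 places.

Posterior P(H) ≈ 0.860

Let H be the event that it will rain tomorrow; start with P(H) = 0.215. P('rain-predicted'|H) = 0.817, P('rain-predicted'|¬H) = 0.29.
Update on result 1 ('rain-predicted'): P(H) ← 0.817·0.2150 / (0.817·0.2150 + 0.29·0.7850) = 0.17565/0.40330 = 0.4355.
Update on result 2 ('rain-predicted'): P(H) ← 0.817·0.4355 / (0.817·0.4355 + 0.29·0.5645) = 0.35584/0.51953 = 0.6849.
Update on result 3 ('rain-predicted'): P(H) ← 0.817·0.6849 / (0.817·0.6849 + 0.29·0.3151) = 0.55958/0.65095 = 0.8596.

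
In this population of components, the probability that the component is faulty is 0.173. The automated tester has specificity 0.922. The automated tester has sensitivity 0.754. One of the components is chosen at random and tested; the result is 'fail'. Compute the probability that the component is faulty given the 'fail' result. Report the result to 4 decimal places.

Let H be the event that the component is faulty. P(H) = 0.173, so P(¬H) = 0.827. With E the 'fail' result, P(E|H) = 0.754 and P(E|¬H) = 0.078.
P(E) = 0.754·0.173 + 0.078·0.827 = 0.13044 + 0.064506 = 0.19495.
By Bayes' theorem, P(H|E) = 0.13044 / 0.19495 = 0.6691.

P(H | E) ≈ 0.6691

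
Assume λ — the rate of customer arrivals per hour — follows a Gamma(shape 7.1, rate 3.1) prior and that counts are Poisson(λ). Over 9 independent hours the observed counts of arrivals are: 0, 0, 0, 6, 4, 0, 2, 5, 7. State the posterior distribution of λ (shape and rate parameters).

The Poisson likelihood adds the total count to the shape and the number of exposure periods to the rate. Here ∑xᵢ = 24 and n = 9, so shape 7.1→31.1 and rate 3.1→12.1.

Posterior: Gamma(shape=31.1, rate=12.1)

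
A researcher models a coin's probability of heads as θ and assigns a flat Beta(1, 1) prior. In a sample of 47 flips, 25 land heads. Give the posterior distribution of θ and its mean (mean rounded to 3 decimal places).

Observing 25 successes and 22 failures updates Beta(1, 1) by adding the success and failure counts to the two shape parameters: α = 1+25 = 26, β = 1+22 = 23.
E[θ | data] = 26/(26+23) = 0.531.

Posterior: Beta(26, 23); mean ≈ 0.531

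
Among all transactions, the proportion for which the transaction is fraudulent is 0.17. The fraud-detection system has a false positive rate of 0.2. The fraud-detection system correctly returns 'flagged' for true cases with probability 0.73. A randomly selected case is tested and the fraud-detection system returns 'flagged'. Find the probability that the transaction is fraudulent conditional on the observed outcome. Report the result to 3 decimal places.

Write H for 'the transaction is fraudulent'. Prior odds H:¬H = 0.17/0.83 = 0.20482. For the 'flagged' outcome, the likelihood ratio is 0.73/0.2 = 3.6500.
Posterior odds = 0.20482 × 3.6500 = 0.74759, so P(H|E) = 0.74759/(1+0.74759) = 0.428.

P(H | E) ≈ 0.428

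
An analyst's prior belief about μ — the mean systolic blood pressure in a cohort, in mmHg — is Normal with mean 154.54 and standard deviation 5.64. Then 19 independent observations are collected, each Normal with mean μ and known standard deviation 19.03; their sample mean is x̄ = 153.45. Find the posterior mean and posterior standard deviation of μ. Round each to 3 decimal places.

Posterior mean ≈ 153.858; posterior SD ≈ 3.452

Prior precision 1/τ₀² = 1/5.64² = 0.0314371; data precision n/σ² = 19/19.03² = 0.0524658.
Posterior precision = 0.0314371 + 0.0524658 = 0.0839028, giving posterior SD = 1/√0.0839028 = 3.452.
Posterior mean = (0.0314371·154.54 + 0.0524658·153.45) / 0.0839028 = 153.858.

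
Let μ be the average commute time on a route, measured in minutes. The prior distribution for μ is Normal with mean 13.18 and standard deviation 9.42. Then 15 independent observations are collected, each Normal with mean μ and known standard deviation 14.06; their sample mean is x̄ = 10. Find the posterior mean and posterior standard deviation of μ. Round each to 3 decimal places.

Prior precision 1/τ₀² = 1/9.42² = 0.0112693; data precision n/σ² = 15/14.06² = 0.0758788.
Posterior precision = 0.0112693 + 0.0758788 = 0.0871482, giving posterior SD = 1/√0.0871482 = 3.387.
Posterior mean = (0.0112693·13.18 + 0.0758788·10) / 0.0871482 = 10.411.

Posterior mean ≈ 10.411; posterior SD ≈ 3.387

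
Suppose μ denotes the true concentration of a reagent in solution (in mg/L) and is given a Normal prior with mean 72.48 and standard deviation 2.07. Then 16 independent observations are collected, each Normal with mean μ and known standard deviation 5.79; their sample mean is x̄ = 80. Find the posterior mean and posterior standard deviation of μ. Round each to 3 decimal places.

Prior precision 1/τ₀² = 1/2.07² = 0.233378; data precision n/σ² = 16/5.79² = 0.477269.
Posterior precision = 0.233378 + 0.477269 = 0.710646, giving posterior SD = 1/√0.710646 = 1.186.
Posterior mean = (0.233378·72.48 + 0.477269·80) / 0.710646 = 77.530.

Posterior mean ≈ 77.530; posterior SD ≈ 1.186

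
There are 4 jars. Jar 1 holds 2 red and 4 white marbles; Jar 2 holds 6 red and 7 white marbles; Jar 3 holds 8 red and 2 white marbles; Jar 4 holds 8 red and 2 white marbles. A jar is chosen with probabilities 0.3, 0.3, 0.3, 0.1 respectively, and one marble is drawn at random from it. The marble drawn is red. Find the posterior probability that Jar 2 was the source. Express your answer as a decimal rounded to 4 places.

P(red|Jar 1) = 0.3333; P(red|Jar 2) = 0.4615; P(red|Jar 3) = 0.8; P(red|Jar 4) = 0.8.
Prior × likelihood for each source: 0.3·0.3333=0.1000, 0.3·0.4615=0.1385, 0.3·0.8=0.2400, 0.1·0.8=0.08000. Summing gives P(red) = 0.55846.
P(Jar 2 | red) = 0.1385 / 0.55846 = 0.2479.

Posterior probability ≈ 0.2479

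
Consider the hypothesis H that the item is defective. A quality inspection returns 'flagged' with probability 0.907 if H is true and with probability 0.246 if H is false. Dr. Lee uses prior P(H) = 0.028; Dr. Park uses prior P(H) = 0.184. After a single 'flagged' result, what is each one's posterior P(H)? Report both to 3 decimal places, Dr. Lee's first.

Dr. Lee: 0.096; Dr. Park: 0.454

The likelihood ratio for a 'flagged' result is 0.907/0.246 = 3.6870.
Dr. Lee: prior odds 0.028/0.972 = 0.028807; posterior odds 0.10621; posterior probability 0.096.
Dr. Park: prior odds 0.184/0.816 = 0.22549; posterior odds 0.83138; posterior probability 0.454.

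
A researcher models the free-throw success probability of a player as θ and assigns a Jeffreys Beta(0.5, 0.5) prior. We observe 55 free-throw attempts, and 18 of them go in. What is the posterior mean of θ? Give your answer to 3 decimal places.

The binomial likelihood is conjugate to the Beta prior: with 18 successes and 37 failures, the posterior is Beta(0.5+18, 0.5+37) = Beta(18.5, 37.5).
E[θ | data] = 18.5/(18.5+37.5) = 0.330.

Posterior mean ≈ 0.330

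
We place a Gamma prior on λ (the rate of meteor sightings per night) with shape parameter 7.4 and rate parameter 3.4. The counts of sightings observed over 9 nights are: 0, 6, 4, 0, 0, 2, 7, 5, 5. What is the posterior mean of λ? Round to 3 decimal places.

The Poisson likelihood adds the total count to the shape and the number of exposure periods to the rate. Here ∑xᵢ = 29 and n = 9, so shape 7.4→36.4 and rate 3.4→12.4.
Posterior mean = shape/rate = 36.4/12.4 = 2.935.

Posterior mean ≈ 2.935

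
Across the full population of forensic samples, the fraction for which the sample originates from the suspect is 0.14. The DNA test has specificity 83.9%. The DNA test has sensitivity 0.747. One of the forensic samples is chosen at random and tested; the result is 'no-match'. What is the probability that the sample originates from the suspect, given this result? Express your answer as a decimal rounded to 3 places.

Let H be the event that the sample originates from the suspect. P(H) = 0.14, so P(¬H) = 0.86. With E the 'no-match' result, P(E|H) = 0.253 and P(E|¬H) = 0.839.
P(E) = 0.253·0.14 + 0.839·0.86 = 0.035420 + 0.72154 = 0.75696.
By Bayes' theorem, P(H|E) = 0.035420 / 0.75696 = 0.047.

P(H | E) ≈ 0.047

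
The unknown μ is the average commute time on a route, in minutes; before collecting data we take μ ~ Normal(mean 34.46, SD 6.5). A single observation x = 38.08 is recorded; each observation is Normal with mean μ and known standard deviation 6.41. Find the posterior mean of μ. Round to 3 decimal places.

With known σ, the Normal prior is conjugate. Weight on the data is w = (n/σ²)/(n/σ² + 1/τ₀²) = 0.0243379/(0.0243379+0.0236686) = 0.50697.
Posterior mean = w·x̄ + (1−w)·μ₀ = 0.50697·38.08 + 0.49303·34.46 = 36.295.

Posterior mean ≈ 36.295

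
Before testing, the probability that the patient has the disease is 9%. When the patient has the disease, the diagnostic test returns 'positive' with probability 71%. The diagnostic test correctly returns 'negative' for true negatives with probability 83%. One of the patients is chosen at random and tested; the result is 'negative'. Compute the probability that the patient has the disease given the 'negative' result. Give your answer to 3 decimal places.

P(H | E) ≈ 0.033

Let H be the event that the patient has the disease. P(H) = 0.09, so P(¬H) = 0.91. With E the 'negative' result, P(E|H) = 0.29 and P(E|¬H) = 0.83.
P(E) = 0.29·0.09 + 0.83·0.91 = 0.026100 + 0.75530 = 0.78140.
By Bayes' theorem, P(H|E) = 0.026100 / 0.78140 = 0.033.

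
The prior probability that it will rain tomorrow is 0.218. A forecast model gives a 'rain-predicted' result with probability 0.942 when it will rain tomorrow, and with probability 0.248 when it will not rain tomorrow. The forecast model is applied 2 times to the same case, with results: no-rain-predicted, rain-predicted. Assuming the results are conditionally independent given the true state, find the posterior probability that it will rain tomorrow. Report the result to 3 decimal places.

Posterior P(H) ≈ 0.076

Let H be the event that it will rain tomorrow; start with P(H) = 0.218. P('rain-predicted'|H) = 0.942, P('rain-predicted'|¬H) = 0.248.
Update on result 1 ('no-rain-predicted'): P(H) ← 0.058·0.2180 / (0.058·0.2180 + 0.752·0.7820) = 0.012644/0.60071 = 0.0210.
Update on result 2 ('rain-predicted'): P(H) ← 0.942·0.0210 / (0.942·0.0210 + 0.248·0.9790) = 0.019828/0.26261 = 0.0755.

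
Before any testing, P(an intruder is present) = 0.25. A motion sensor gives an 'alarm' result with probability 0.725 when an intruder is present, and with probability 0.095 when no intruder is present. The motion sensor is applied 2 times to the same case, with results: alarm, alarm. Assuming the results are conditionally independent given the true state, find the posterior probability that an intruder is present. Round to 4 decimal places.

Posterior P(H) ≈ 0.9510

With H the event that an intruder is present, the joint likelihood of the observed sequence is P(data|H) = 0.725·0.725 = 0.52563 and P(data|¬H) = 0.095·0.095 = 0.0090250.
Bayes: P(H|data) = 0.25·0.52563 / (0.25·0.52563 + 0.75·0.0090250) = 0.13141/0.13817 = 0.9510.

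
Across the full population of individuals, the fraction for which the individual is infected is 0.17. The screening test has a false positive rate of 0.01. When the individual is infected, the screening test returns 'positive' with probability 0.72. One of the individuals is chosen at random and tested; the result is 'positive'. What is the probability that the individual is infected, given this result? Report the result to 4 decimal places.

P(H | E) ≈ 0.9365

Let H be the event that the individual is infected. P(H) = 0.17, so P(¬H) = 0.83. With E the 'positive' result, P(E|H) = 0.72 and P(E|¬H) = 0.01.
P(E) = 0.72·0.17 + 0.01·0.83 = 0.12240 + 0.0083000 = 0.13070.
By Bayes' theorem, P(H|E) = 0.12240 / 0.13070 = 0.9365.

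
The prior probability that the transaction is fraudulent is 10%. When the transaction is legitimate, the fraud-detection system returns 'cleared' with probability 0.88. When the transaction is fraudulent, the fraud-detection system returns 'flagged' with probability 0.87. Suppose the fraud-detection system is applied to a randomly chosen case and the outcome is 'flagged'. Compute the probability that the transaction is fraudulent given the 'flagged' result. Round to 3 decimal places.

Let H be the event that the transaction is fraudulent. P(H) = 0.1, so P(¬H) = 0.9. With E the 'flagged' result, P(E|H) = 0.87 and P(E|¬H) = 0.12.
P(E) = 0.87·0.1 + 0.12·0.9 = 0.087000 + 0.10800 = 0.19500.
By Bayes' theorem, P(H|E) = 0.087000 / 0.19500 = 0.446.

P(H | E) ≈ 0.446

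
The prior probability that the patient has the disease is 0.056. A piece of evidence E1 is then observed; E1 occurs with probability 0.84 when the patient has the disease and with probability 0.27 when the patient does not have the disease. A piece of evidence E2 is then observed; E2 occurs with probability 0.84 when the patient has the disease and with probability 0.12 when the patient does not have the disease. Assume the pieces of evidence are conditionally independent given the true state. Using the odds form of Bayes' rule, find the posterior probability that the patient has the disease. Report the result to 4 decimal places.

Prior odds = 0.056/(1−0.056) = 0.059322. In log-odds, ln(0.059322) = -2.8248.
Add log likelihood ratios: ln(3.1111) + ln(7.0000) = 3.0809.
Posterior log-odds = 0.25612, so posterior odds = exp(0.25612) = 1.2919. Converting, P(H|E) = 1.2919/2.2919 = 0.5637.

Posterior probability ≈ 0.5637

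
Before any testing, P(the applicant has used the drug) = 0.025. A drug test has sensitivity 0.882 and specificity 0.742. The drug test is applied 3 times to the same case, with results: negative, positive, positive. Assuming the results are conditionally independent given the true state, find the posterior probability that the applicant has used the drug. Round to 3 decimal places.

With H the event that the applicant has used the drug, the joint likelihood of the observed sequence is P(data|H) = 0.118·0.882·0.882 = 0.091795 and P(data|¬H) = 0.742·0.258·0.258 = 0.049390.
Bayes: P(H|data) = 0.025·0.091795 / (0.025·0.091795 + 0.975·0.049390) = 0.0022949/0.050451 = 0.0455.

Posterior P(H) ≈ 0.045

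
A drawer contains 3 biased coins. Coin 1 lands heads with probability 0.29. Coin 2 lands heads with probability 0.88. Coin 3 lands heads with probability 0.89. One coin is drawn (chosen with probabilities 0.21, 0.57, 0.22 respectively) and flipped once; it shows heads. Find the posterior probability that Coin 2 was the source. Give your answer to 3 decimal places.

P(heads|C1) = 0.29; P(heads|C2) = 0.88; P(heads|C3) = 0.89.
Prior × likelihood for each source: 0.21·0.29=0.06090, 0.57·0.88=0.5016, 0.22·0.89=0.1958. Summing gives P(heads) = 0.75830.
P(Coin 2 | heads) = 0.5016 / 0.75830 = 0.661.

Posterior probability ≈ 0.661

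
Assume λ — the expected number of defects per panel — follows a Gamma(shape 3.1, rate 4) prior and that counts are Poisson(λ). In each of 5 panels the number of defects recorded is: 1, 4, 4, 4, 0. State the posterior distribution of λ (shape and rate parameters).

Posterior: Gamma(shape=16.1, rate=9)

Total count ∑xᵢ = 13 over n = 5 panels.
Gamma is conjugate to the Poisson likelihood: posterior is Gamma(shape = 3.1+13 = 16.1, rate = 4+5 = 9).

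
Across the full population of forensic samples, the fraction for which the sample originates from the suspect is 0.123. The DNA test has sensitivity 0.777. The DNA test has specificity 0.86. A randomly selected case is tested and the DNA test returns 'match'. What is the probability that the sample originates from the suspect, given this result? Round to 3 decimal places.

P(H | E) ≈ 0.438

Let H be the event that the sample originates from the suspect. P(H) = 0.123, so P(¬H) = 0.877. With E the 'match' result, P(E|H) = 0.777 and P(E|¬H) = 0.14.
P(E) = 0.777·0.123 + 0.14·0.877 = 0.095571 + 0.12278 = 0.21835.
By Bayes' theorem, P(H|E) = 0.095571 / 0.21835 = 0.438.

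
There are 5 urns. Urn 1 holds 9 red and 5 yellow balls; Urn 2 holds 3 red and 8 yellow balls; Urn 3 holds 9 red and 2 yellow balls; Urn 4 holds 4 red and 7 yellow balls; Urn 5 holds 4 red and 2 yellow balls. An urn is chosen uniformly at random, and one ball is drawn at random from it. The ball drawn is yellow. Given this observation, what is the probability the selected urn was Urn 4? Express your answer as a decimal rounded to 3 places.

Posterior probability ≈ 0.285

P(yellow|Urn 1) = 0.3571; P(yellow|Urn 2) = 0.7273; P(yellow|Urn 3) = 0.1818; P(yellow|Urn 4) = 0.6364; P(yellow|Urn 5) = 0.3333.
Prior × likelihood for each source: 0.2·0.3571=0.07143, 0.2·0.7273=0.1455, 0.2·0.1818=0.03636, 0.2·0.6364=0.1273, 0.2·0.3333=0.06667. Summing gives P(yellow) = 0.44719.
P(Urn 4 | yellow) = 0.1273 / 0.44719 = 0.285.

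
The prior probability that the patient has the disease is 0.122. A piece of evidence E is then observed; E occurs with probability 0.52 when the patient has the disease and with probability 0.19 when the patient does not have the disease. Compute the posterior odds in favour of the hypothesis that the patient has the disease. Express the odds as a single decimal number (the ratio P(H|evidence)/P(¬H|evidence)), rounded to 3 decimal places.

Posterior odds ≈ 0.380

Prior odds = 0.122/(1−0.122) = 0.13895.
Likelihood ratio for E = 0.52/0.19 = 2.7368.
Posterior odds = prior odds × LR = 0.38029.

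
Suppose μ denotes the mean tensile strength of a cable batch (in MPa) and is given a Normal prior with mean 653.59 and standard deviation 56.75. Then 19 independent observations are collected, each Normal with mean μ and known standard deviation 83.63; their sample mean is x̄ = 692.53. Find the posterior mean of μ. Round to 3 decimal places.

Prior precision 1/τ₀² = 1/56.75² = 0.00031050; data precision n/σ² = 19/83.63² = 0.00271662.
Posterior precision = 0.00031050 + 0.00271662 = 0.00302713.
Posterior mean = (0.00031050·653.59 + 0.00271662·692.53) / 0.00302713 = 688.536.

Posterior mean ≈ 688.536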